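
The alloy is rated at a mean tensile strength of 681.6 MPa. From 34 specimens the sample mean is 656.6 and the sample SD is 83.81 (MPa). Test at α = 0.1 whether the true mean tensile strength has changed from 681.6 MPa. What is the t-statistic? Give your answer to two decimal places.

H0: μ = 681.6; H1: μ ≠ 681.6 (one-sample t-test, two-sided).
t = (x̄ − μ₀)/(s/√n) = (656.6 − 681.6)/(83.81/√34) = -1.74
df = n − 1 = 33
Two-sided p-value ≈ 0.0913
Since p ≈ 0.0913 < α = 0.1, reject H0; the data support H1.

-1.74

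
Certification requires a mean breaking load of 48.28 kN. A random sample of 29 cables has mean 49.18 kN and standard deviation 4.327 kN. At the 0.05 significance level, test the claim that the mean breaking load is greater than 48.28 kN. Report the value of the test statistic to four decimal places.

H0: μ = 48.28; H1: μ > 48.28 (one-sample t-test, right-tailed).
t = (x̄ − μ₀)/(s/√n) = (49.18 − 48.28)/(4.327/√29) = 1.1201
df = n − 1 = 28
p-value = P(T ≥ 1.1201) ≈ 0.136
Since p ≈ 0.136 > α = 0.05, fail to reject H0; the data do not provide sufficient evidence against H0.

1.1201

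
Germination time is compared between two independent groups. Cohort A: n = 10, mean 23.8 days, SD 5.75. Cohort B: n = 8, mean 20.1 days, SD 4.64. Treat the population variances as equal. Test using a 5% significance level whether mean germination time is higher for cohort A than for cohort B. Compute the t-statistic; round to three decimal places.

1.474

Let group 1 = cohort A, group 2 = cohort B. H0: μ_1 = μ_2; H1: μ_1 > μ_2 (two-sample pooled-variance t-test, right-tailed).
s_p² = [(10−1)·5.75² + (8−1)·4.64²]/(10+8−2) = 28.0169
t = (23.8 − 20.1)/√[28.0169·(1/10 + 1/8)] = 1.474
df = n₁ + n₂ − 2 = 16
p-value = P(T ≥ 1.474) ≈ 0.080
Since p ≈ 0.080 > α = 0.05, fail to reject H0; the evidence is not statistically significant.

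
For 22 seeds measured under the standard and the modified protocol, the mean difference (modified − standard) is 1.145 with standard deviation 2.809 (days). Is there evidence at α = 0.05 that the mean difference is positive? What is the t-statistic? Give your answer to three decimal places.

H0: μ_d = 0; H1: μ_d > 0 (paired t-test on the differences, right-tailed).
t = d̄/(s_d/√n) = 1.145/(2.809/√22) = 1.912
df = n − 1 = 21
p-value = P(T ≥ 1.912) ≈ 0.0348
Since p ≈ 0.0348 < α = 0.05, reject H0; the data support H1.

1.912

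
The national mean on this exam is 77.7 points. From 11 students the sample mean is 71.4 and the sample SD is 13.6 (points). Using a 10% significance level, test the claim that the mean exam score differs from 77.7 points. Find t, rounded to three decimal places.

H0: μ = 77.7; H1: μ ≠ 77.7 (one-sample t-test, two-sided).
t = (x̄ − μ₀)/(s/√n) = (71.4 − 77.7)/(13.6/√11) = -1.536
df = n − 1 = 10
Two-sided p-value ≈ 0.155
Since p ≈ 0.155 > α = 0.1, fail to reject H0; the data do not provide sufficient evidence against H0.

-1.536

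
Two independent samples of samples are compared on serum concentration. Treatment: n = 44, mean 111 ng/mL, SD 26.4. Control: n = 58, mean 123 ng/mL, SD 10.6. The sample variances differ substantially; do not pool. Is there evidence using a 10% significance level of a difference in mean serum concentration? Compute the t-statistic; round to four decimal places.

-2.8461

Let group 1 = treatment, group 2 = control. H0: μ_1 = μ_2; H1: μ_1 ≠ μ_2 (Welch's two-sample t-test, two-sided).
t = (x̄_1 − x̄_2)/√(s_1²/n_1 + s_2²/n_2) = (111 − 123)/√(26.4²/44 + 10.6²/58) = -2.8461
Welch–Satterthwaite df ≈ 53.56
Two-sided p-value ≈ 0.006
Since p ≈ 0.006 < α = 0.1, reject H0; the data support H1.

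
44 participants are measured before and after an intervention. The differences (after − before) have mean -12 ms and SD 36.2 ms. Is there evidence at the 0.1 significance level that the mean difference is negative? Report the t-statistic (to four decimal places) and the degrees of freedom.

H0: μ_d = 0; H1: μ_d < 0 (paired t-test on the differences, left-tailed).
t = d̄/(s_d/√n) = -12/(36.2/√44) = -2.1989
df = n − 1 = 43
p-value = P(T ≤ -2.1989) ≈ 0.017
Since p ≈ 0.017 < α = 0.1, reject H0; the evidence is statistically significant.

t = -2.1989, df = 43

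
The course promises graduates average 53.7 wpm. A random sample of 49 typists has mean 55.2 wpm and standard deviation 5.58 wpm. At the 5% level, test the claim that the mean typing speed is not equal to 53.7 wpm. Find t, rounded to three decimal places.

1.882

H0: μ = 53.7; H1: μ ≠ 53.7 (one-sample t-test, two-sided).
t = (x̄ − μ₀)/(s/√n) = (55.2 − 53.7)/(5.58/√49) = 1.882
df = n − 1 = 48
Two-sided p-value ≈ 0.0659
Since p ≈ 0.0659 > α = 0.05, fail to reject H0; the data do not provide sufficient evidence against H0.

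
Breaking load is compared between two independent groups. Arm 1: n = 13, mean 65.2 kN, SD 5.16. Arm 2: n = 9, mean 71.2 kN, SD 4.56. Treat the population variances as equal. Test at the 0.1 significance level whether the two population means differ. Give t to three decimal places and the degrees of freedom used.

t = -2.807, df = 20

Let group 1 = arm 1, group 2 = arm 2. H0: μ_1 = μ_2; H1: μ_1 ≠ μ_2 (two-sample pooled-variance t-test, two-sided).
s_p² = [(13−1)·5.16² + (9−1)·4.56²]/(13+9−2) = 24.2928
t = (65.2 − 71.2)/√[24.2928·(1/13 + 1/9)] = -2.807
df = n₁ + n₂ − 2 = 20
Two-sided p-value ≈ 0.011
Since p ≈ 0.011 < α = 0.1, reject H0; the data support H1.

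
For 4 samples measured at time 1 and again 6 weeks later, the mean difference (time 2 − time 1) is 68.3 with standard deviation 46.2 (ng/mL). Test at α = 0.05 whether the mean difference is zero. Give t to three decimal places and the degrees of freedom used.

t = 2.957, df = 3

H0: μ_d = 0; H1: μ_d ≠ 0 (paired t-test on the differences, two-sided).
t = d̄/(s_d/√n) = 68.3/(46.2/√4) = 2.957
df = n − 1 = 3
Two-sided p-value ≈ 0.060
Since p ≈ 0.060 > α = 0.05, fail to reject H0; the evidence is not statistically significant.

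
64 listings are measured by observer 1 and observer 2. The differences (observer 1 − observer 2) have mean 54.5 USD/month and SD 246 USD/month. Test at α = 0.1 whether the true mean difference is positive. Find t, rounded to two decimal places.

1.77

H0: μ_d = 0; H1: μ_d > 0 (paired t-test on the differences, right-tailed).
t = d̄/(s_d/√n) = 54.5/(246/√64) = 1.77
df = n − 1 = 63
p-value = P(T ≥ 1.77) ≈ 0.041
Since p ≈ 0.041 < α = 0.1, reject H0; the data support H1.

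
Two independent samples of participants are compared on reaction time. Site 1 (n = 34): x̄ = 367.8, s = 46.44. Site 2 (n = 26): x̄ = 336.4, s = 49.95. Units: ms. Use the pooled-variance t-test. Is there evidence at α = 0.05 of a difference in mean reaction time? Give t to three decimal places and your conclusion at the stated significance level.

t = 2.512; reject H0

Let group 1 = site 1, group 2 = site 2. H0: μ_1 = μ_2; H1: μ_1 ≠ μ_2 (two-sample pooled-variance t-test, two-sided).
s_p² = [(34−1)·46.44² + (26−1)·49.95²]/(34+26−2) = 2302.51
t = (367.8 − 336.4)/√[2302.51·(1/34 + 1/26)] = 2.512
df = n₁ + n₂ − 2 = 58
Two-sided p-value ≈ 0.015
Since p ≈ 0.015 < α = 0.05, reject H0; the data support H1.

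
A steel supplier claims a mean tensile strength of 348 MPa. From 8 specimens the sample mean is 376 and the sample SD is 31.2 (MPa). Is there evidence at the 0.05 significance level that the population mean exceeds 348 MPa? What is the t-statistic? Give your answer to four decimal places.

2.5383

H0: μ = 348; H1: μ > 348 (one-sample t-test, right-tailed).
t = (x̄ − μ₀)/(s/√n) = (376 − 348)/(31.2/√8) = 2.5383
df = n − 1 = 7
p-value = P(T ≥ 2.5383) ≈ 0.019
Since p ≈ 0.019 < α = 0.05, reject H0; the evidence is statistically significant.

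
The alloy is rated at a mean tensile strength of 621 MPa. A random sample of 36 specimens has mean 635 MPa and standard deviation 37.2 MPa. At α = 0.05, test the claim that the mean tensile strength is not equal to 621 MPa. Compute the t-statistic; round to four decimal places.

H0: μ = 621; H1: μ ≠ 621 (one-sample t-test, two-sided).
t = (x̄ − μ₀)/(s/√n) = (635 − 621)/(37.2/√36) = 2.2581
df = n − 1 = 35
Two-sided p-value ≈ 0.0303
Since p ≈ 0.0303 < α = 0.05, reject H0; the evidence is statistically significant.

2.2581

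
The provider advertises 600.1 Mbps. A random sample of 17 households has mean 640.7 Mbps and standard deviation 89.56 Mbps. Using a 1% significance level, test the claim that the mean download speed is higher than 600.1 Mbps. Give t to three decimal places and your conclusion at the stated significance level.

t = 1.869; fail to reject H0

H0: μ = 600.1; H1: μ > 600.1 (one-sample t-test, right-tailed).
t = (x̄ − μ₀)/(s/√n) = (640.7 − 600.1)/(89.56/√17) = 1.869
df = n − 1 = 16
p-value = P(T ≥ 1.869) ≈ 0.040
Since p ≈ 0.040 > α = 0.01, fail to reject H0; the data do not provide sufficient evidence against H0.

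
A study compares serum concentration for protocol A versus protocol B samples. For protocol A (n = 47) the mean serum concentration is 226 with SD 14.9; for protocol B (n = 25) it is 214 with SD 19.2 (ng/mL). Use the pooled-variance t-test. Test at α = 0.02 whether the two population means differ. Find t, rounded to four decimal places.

Let group 1 = protocol A, group 2 = protocol B. H0: μ_1 = μ_2; H1: μ_1 ≠ μ_2 (two-sample pooled-variance t-test, two-sided).
s_p² = [(47−1)·14.9² + (25−1)·19.2²]/(47+25−2) = 272.283
t = (226 − 214)/√[272.283·(1/47 + 1/25)] = 2.9378
df = n₁ + n₂ − 2 = 70
Two-sided p-value ≈ 0.0045
Since p ≈ 0.0045 < α = 0.02, reject H0; the evidence is statistically significant.

2.9378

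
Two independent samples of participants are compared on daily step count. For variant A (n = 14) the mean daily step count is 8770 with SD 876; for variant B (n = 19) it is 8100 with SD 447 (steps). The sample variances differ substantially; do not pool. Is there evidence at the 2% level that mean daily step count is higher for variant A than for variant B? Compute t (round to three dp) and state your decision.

Let group 1 = variant A, group 2 = variant B. H0: μ_1 = μ_2; H1: μ_1 > μ_2 (Welch's two-sample t-test, right-tailed).
t = (x̄_1 − x̄_2)/√(s_1²/n_1 + s_2²/n_2) = (8770 − 8100)/√(876²/14 + 447²/19) = 2.621
Welch–Satterthwaite df ≈ 17.99
p-value = P(T ≥ 2.621) ≈ 0.0087
Since p ≈ 0.0087 < α = 0.02, reject H0; the data support H1.

t = 2.621; reject H0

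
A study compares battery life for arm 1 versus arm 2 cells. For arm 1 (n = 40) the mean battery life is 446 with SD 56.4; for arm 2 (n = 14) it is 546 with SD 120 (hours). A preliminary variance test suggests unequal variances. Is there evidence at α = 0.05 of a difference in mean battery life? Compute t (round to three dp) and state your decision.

t = -3.004; reject H0

Let group 1 = arm 1, group 2 = arm 2. H0: μ_1 = μ_2; H1: μ_1 ≠ μ_2 (Welch's two-sample t-test, two-sided).
t = (x̄_1 − x̄_2)/√(s_1²/n_1 + s_2²/n_2) = (446 − 546)/√(56.4²/40 + 120²/14) = -3.004
Welch–Satterthwaite df ≈ 15.06
Two-sided p-value ≈ 0.0089
Since p ≈ 0.0089 < α = 0.05, reject H0; the evidence is statistically significant.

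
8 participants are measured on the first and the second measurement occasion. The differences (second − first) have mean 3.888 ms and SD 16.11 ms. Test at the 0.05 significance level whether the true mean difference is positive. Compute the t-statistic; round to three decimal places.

H0: μ_d = 0; H1: μ_d > 0 (paired t-test on the differences, right-tailed).
t = d̄/(s_d/√n) = 3.888/(16.11/√8) = 0.683
df = n − 1 = 7
p-value = P(T ≥ 0.683) ≈ 0.258
Since p ≈ 0.258 > α = 0.05, fail to reject H0; the evidence is not statistically significant.

0.683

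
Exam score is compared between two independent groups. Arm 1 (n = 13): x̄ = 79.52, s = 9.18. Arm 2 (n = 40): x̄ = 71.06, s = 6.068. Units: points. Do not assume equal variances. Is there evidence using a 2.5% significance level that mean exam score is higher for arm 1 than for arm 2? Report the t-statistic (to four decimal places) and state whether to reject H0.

t = 3.1093; reject H0

Let group 1 = arm 1, group 2 = arm 2. H0: μ_1 = μ_2; H1: μ_1 > μ_2 (Welch's two-sample t-test, right-tailed).
t = (x̄_1 − x̄_2)/√(s_1²/n_1 + s_2²/n_2) = (79.52 − 71.06)/√(9.18²/13 + 6.068²/40) = 3.1093
Welch–Satterthwaite df ≈ 15.55
p-value = P(T ≥ 3.1093) ≈ 0.003
Since p ≈ 0.003 < α = 0.025, reject H0; the data support H1.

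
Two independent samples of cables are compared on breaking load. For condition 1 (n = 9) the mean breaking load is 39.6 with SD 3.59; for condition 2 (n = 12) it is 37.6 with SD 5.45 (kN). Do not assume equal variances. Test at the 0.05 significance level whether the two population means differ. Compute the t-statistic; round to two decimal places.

Let group 1 = condition 1, group 2 = condition 2. H0: μ_1 = μ_2; H1: μ_1 ≠ μ_2 (Welch's two-sample t-test, two-sided).
t = (x̄_1 − x̄_2)/√(s_1²/n_1 + s_2²/n_2) = (39.6 − 37.6)/√(3.59²/9 + 5.45²/12) = 1.01
Welch–Satterthwaite df ≈ 18.77
Two-sided p-value ≈ 0.3245
Since p ≈ 0.3245 > α = 0.05, fail to reject H0; the evidence is not statistically significant.

1.01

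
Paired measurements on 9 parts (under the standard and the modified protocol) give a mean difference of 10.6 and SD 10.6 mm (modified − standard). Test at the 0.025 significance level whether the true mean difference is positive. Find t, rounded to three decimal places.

3.000

H0: μ_d = 0; H1: μ_d > 0 (paired t-test on the differences, right-tailed).
t = d̄/(s_d/√n) = 10.6/(10.6/√9) = 3.000
df = n − 1 = 8
p-value = P(T ≥ 3.000) ≈ 0.0085
Since p ≈ 0.0085 < α = 0.025, reject H0; the data support H1.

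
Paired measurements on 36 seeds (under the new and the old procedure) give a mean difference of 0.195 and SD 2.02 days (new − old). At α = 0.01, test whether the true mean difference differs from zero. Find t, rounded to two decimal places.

0.58

H0: μ_d = 0; H1: μ_d ≠ 0 (paired t-test on the differences, two-sided).
t = d̄/(s_d/√n) = 0.195/(2.02/√36) = 0.58
df = n − 1 = 35
Two-sided p-value ≈ 0.566
Since p ≈ 0.566 > α = 0.01, fail to reject H0; the data do not provide sufficient evidence against H0.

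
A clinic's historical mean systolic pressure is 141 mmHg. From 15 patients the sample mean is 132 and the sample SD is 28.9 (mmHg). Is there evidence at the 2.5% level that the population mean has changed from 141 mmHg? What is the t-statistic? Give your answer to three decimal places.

-1.206

H0: μ = 141; H1: μ ≠ 141 (one-sample t-test, two-sided).
t = (x̄ − μ₀)/(s/√n) = (132 − 141)/(28.9/√15) = -1.206
df = n − 1 = 14
Two-sided p-value ≈ 0.2478
Since p ≈ 0.2478 > α = 0.025, fail to reject H0; the evidence is not statistically significant.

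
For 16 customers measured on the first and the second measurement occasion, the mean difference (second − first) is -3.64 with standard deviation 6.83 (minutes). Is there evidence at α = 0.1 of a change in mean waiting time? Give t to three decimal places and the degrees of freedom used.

H0: μ_d = 0; H1: μ_d ≠ 0 (paired t-test on the differences, two-sided).
t = d̄/(s_d/√n) = -3.64/(6.83/√16) = -2.132
df = n − 1 = 15
Two-sided p-value ≈ 0.0500
Since p ≈ 0.0500 < α = 0.1, reject H0; the data support H1.

t = -2.132, df = 15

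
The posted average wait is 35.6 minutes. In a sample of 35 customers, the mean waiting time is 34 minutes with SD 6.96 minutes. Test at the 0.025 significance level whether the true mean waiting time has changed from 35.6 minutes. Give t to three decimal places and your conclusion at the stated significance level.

H0: μ = 35.6; H1: μ ≠ 35.6 (one-sample t-test, two-sided).
t = (x̄ − μ₀)/(s/√n) = (34 − 35.6)/(6.96/√35) = -1.360
df = n − 1 = 34
Two-sided p-value ≈ 0.1828
Since p ≈ 0.1828 > α = 0.025, fail to reject H0; the evidence is not statistically significant.

t = -1.360; fail to reject H0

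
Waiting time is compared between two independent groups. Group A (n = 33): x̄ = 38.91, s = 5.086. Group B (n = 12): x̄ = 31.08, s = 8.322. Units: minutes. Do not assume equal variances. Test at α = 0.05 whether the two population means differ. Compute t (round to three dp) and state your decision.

Let group 1 = group A, group 2 = group B. H0: μ_1 = μ_2; H1: μ_1 ≠ μ_2 (Welch's two-sample t-test, two-sided).
t = (x̄_1 − x̄_2)/√(s_1²/n_1 + s_2²/n_2) = (38.91 − 31.08)/√(5.086²/33 + 8.322²/12) = 3.058
Welch–Satterthwaite df ≈ 14.10
Two-sided p-value ≈ 0.0085
Since p ≈ 0.0085 < α = 0.05, reject H0; the evidence is statistically significant.

t = 3.058; reject H0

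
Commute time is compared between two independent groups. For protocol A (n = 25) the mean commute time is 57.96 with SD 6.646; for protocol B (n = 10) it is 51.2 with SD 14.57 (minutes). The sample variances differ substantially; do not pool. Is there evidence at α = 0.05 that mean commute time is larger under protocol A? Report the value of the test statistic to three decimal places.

1.410

Let group 1 = protocol A, group 2 = protocol B. H0: μ_1 = μ_2; H1: μ_1 > μ_2 (Welch's two-sample t-test, right-tailed).
t = (x̄_1 − x̄_2)/√(s_1²/n_1 + s_2²/n_2) = (57.96 − 51.2)/√(6.646²/25 + 14.57²/10) = 1.410
Welch–Satterthwaite df ≈ 10.53
p-value = P(T ≥ 1.410) ≈ 0.0937
Since p ≈ 0.0937 > α = 0.05, fail to reject H0; the data do not provide sufficient evidence against H0.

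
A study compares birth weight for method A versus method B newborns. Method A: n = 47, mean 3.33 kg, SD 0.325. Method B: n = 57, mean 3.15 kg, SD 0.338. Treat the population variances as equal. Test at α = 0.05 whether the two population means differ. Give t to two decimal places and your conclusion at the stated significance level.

Let group 1 = method A, group 2 = method B. H0: μ_1 = μ_2; H1: μ_1 ≠ μ_2 (two-sample pooled-variance t-test, two-sided).
s_p² = [(47−1)·0.325² + (57−1)·0.338²]/(47+57−2) = 0.110357
t = (3.33 − 3.15)/√[0.110357·(1/47 + 1/57)] = 2.75
df = n₁ + n₂ − 2 = 102
Two-sided p-value ≈ 0.0071
Since p ≈ 0.0071 < α = 0.05, reject H0; the data support H1.

t = 2.75; reject H0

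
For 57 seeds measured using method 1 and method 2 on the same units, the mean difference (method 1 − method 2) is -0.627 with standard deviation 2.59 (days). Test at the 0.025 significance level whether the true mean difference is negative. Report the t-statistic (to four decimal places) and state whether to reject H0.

t = -1.8277; fail to reject H0

H0: μ_d = 0; H1: μ_d < 0 (paired t-test on the differences, left-tailed).
t = d̄/(s_d/√n) = -0.627/(2.59/√57) = -1.8277
df = n − 1 = 56
p-value = P(T ≤ -1.8277) ≈ 0.0365
Since p ≈ 0.0365 > α = 0.025, fail to reject H0; the data do not provide sufficient evidence against H0.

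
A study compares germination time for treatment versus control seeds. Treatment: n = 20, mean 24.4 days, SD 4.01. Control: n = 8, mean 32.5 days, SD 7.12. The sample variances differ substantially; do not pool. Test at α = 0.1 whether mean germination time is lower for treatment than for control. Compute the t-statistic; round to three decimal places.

Let group 1 = treatment, group 2 = control. H0: μ_1 = μ_2; H1: μ_1 < μ_2 (Welch's two-sample t-test, left-tailed).
t = (x̄_1 − x̄_2)/√(s_1²/n_1 + s_2²/n_2) = (24.4 − 32.5)/√(4.01²/20 + 7.12²/8) = -3.031
Welch–Satterthwaite df ≈ 8.84
p-value = P(T ≤ -3.031) ≈ 0.007
Since p ≈ 0.007 < α = 0.1, reject H0; the evidence is statistically significant.

-3.031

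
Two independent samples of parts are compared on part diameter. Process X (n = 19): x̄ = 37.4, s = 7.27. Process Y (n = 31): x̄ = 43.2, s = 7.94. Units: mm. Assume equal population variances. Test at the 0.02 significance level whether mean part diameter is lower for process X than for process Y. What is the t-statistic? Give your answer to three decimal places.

-2.587

Let group 1 = process X, group 2 = process Y. H0: μ_1 = μ_2; H1: μ_1 < μ_2 (two-sample pooled-variance t-test, left-tailed).
s_p² = [(19−1)·7.27² + (31−1)·7.94²]/(19+31−2) = 59.2221
t = (37.4 − 43.2)/√[59.2221·(1/19 + 1/31)] = -2.587
df = n₁ + n₂ − 2 = 48
p-value = P(T ≤ -2.587) ≈ 0.0064
Since p ≈ 0.0064 < α = 0.02, reject H0; the evidence is statistically significant.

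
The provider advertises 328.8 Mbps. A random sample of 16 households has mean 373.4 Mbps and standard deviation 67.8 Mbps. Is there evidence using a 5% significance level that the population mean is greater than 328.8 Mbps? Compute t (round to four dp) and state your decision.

H0: μ = 328.8; H1: μ > 328.8 (one-sample t-test, right-tailed).
t = (x̄ − μ₀)/(s/√n) = (373.4 − 328.8)/(67.8/√16) = 2.6313
df = n − 1 = 15
p-value = P(T ≥ 2.6313) ≈ 0.0094
Since p ≈ 0.0094 < α = 0.05, reject H0; the evidence is statistically significant.

t = 2.6313; reject H0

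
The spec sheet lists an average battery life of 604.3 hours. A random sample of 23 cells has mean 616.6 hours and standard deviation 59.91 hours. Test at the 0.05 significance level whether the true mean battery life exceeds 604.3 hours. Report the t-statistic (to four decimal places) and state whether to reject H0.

t = 0.9846; fail to reject H0

H0: μ = 604.3; H1: μ > 604.3 (one-sample t-test, right-tailed).
t = (x̄ − μ₀)/(s/√n) = (616.6 − 604.3)/(59.91/√23) = 0.9846
df = n − 1 = 22
p-value = P(T ≥ 0.9846) ≈ 0.1678
Since p ≈ 0.1678 > α = 0.05, fail to reject H0; the data do not provide sufficient evidence against H0.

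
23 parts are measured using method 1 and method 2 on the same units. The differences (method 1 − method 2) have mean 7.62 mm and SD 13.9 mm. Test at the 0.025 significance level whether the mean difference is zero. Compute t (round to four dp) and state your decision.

H0: μ_d = 0; H1: μ_d ≠ 0 (paired t-test on the differences, two-sided).
t = d̄/(s_d/√n) = 7.62/(13.9/√23) = 2.6291
df = n − 1 = 22
Two-sided p-value ≈ 0.0153
Since p ≈ 0.0153 < α = 0.025, reject H0; the data support H1.

t = 2.6291; reject H0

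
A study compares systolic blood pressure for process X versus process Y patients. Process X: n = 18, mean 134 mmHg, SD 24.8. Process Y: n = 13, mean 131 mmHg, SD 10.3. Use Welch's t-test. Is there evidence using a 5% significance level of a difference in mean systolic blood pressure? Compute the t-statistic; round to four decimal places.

0.4611

Let group 1 = process X, group 2 = process Y. H0: μ_1 = μ_2; H1: μ_1 ≠ μ_2 (Welch's two-sample t-test, two-sided).
t = (x̄_1 − x̄_2)/√(s_1²/n_1 + s_2²/n_2) = (134 − 131)/√(24.8²/18 + 10.3²/13) = 0.4611
Welch–Satterthwaite df ≈ 24.14
Two-sided p-value ≈ 0.649
Since p ≈ 0.649 > α = 0.05, fail to reject H0; the evidence is not statistically significant.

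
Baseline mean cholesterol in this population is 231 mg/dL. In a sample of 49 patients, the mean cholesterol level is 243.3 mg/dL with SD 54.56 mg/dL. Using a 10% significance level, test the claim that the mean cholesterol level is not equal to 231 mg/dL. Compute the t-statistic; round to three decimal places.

H0: μ = 231; H1: μ ≠ 231 (one-sample t-test, two-sided).
t = (x̄ − μ₀)/(s/√n) = (243.3 − 231)/(54.56/√49) = 1.578
df = n − 1 = 48
Two-sided p-value ≈ 0.121
Since p ≈ 0.121 > α = 0.1, fail to reject H0; the evidence is not statistically significant.

1.578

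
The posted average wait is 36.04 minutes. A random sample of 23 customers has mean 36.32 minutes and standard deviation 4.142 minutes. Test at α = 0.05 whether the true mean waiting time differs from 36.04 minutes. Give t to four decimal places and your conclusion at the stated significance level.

H0: μ = 36.04; H1: μ ≠ 36.04 (one-sample t-test, two-sided).
t = (x̄ − μ₀)/(s/√n) = (36.32 − 36.04)/(4.142/√23) = 0.3242
df = n − 1 = 22
Two-sided p-value ≈ 0.749
Since p ≈ 0.749 > α = 0.05, fail to reject H0; the evidence is not statistically significant.

t = 0.3242; fail to reject H0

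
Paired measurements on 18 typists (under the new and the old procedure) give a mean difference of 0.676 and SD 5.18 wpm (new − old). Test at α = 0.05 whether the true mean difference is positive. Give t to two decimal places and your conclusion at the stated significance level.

t = 0.55; fail to reject H0

H0: μ_d = 0; H1: μ_d > 0 (paired t-test on the differences, right-tailed).
t = d̄/(s_d/√n) = 0.676/(5.18/√18) = 0.55
df = n − 1 = 17
p-value = P(T ≥ 0.55) ≈ 0.294
Since p ≈ 0.294 > α = 0.05, fail to reject H0; the data do not provide sufficient evidence against H0.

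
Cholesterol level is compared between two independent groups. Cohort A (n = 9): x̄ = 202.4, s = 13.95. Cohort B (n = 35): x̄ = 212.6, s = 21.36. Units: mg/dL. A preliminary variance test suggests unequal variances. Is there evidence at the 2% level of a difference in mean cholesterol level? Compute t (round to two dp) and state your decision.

Let group 1 = cohort A, group 2 = cohort B. H0: μ_1 = μ_2; H1: μ_1 ≠ μ_2 (Welch's two-sample t-test, two-sided).
t = (x̄_1 − x̄_2)/√(s_1²/n_1 + s_2²/n_2) = (202.4 − 212.6)/√(13.95²/9 + 21.36²/35) = -1.73
Welch–Satterthwaite df ≈ 18.93
Two-sided p-value ≈ 0.0994
Since p ≈ 0.0994 > α = 0.02, fail to reject H0; the data do not provide sufficient evidence against H0.

t = -1.73; fail to reject H0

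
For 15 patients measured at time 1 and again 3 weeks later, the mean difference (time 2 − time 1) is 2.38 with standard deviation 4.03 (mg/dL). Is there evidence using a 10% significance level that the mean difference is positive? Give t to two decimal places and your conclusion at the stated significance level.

H0: μ_d = 0; H1: μ_d > 0 (paired t-test on the differences, right-tailed).
t = d̄/(s_d/√n) = 2.38/(4.03/√15) = 2.29
df = n − 1 = 14
p-value = P(T ≥ 2.29) ≈ 0.019
Since p ≈ 0.019 < α = 0.1, reject H0; the evidence is statistically significant.

t = 2.29; reject H0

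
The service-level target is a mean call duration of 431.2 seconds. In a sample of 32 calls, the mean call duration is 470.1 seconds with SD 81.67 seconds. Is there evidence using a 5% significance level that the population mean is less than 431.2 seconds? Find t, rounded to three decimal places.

2.694

H0: μ = 431.2; H1: μ < 431.2 (one-sample t-test, left-tailed).
t = (x̄ − μ₀)/(s/√n) = (470.1 − 431.2)/(81.67/√32) = 2.694
df = n − 1 = 31
p-value = P(T ≤ 2.694) ≈ 0.9944
Since p ≈ 0.9944 > α = 0.05, fail to reject H0; the data do not provide sufficient evidence against H0.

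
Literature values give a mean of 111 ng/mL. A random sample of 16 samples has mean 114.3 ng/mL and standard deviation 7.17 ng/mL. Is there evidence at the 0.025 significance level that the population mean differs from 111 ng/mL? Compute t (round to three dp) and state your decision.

H0: μ = 111; H1: μ ≠ 111 (one-sample t-test, two-sided).
t = (x̄ − μ₀)/(s/√n) = (114.3 − 111)/(7.17/√16) = 1.841
df = n − 1 = 15
Two-sided p-value ≈ 0.0855
Since p ≈ 0.0855 > α = 0.025, fail to reject H0; the evidence is not statistically significant.

t = 1.841; fail to reject H0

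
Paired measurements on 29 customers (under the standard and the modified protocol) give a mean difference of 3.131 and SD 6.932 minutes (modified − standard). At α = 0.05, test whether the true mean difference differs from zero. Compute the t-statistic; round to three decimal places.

H0: μ_d = 0; H1: μ_d ≠ 0 (paired t-test on the differences, two-sided).
t = d̄/(s_d/√n) = 3.131/(6.932/√29) = 2.432
df = n − 1 = 28
Two-sided p-value ≈ 0.0216
Since p ≈ 0.0216 < α = 0.05, reject H0; the data support H1.

2.432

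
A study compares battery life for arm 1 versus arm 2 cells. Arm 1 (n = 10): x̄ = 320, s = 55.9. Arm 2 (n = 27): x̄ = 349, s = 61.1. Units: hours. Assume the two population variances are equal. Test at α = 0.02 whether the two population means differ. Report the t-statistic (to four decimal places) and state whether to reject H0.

Let group 1 = arm 1, group 2 = arm 2. H0: μ_1 = μ_2; H1: μ_1 ≠ μ_2 (two-sample pooled-variance t-test, two-sided).
s_p² = [(10−1)·55.9² + (27−1)·61.1²]/(10+27−2) = 3576.76
t = (320 − 349)/√[3576.76·(1/10 + 1/27)] = -1.3099
df = n₁ + n₂ − 2 = 35
Two-sided p-value ≈ 0.199
Since p ≈ 0.199 > α = 0.02, fail to reject H0; the data do not provide sufficient evidence against H0.

t = -1.3099; fail to reject H0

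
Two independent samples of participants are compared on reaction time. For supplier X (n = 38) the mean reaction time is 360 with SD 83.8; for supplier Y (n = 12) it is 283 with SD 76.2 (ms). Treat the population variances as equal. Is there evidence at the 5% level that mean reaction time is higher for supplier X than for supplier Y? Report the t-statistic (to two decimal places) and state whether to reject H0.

Let group 1 = supplier X, group 2 = supplier Y. H0: μ_1 = μ_2; H1: μ_1 > μ_2 (two-sample pooled-variance t-test, right-tailed).
s_p² = [(38−1)·83.8² + (12−1)·76.2²]/(38+12−2) = 6743.77
t = (360 − 283)/√[6743.77·(1/38 + 1/12)] = 2.83
df = n₁ + n₂ − 2 = 48
p-value = P(T ≥ 2.83) ≈ 0.0034
Since p ≈ 0.0034 < α = 0.05, reject H0; the evidence is statistically significant.

t = 2.83; reject H0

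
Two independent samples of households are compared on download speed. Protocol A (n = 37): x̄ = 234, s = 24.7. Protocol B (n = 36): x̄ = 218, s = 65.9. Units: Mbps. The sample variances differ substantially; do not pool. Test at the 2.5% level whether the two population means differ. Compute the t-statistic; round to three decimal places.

1.366

Let group 1 = protocol A, group 2 = protocol B. H0: μ_1 = μ_2; H1: μ_1 ≠ μ_2 (Welch's two-sample t-test, two-sided).
t = (x̄_1 − x̄_2)/√(s_1²/n_1 + s_2²/n_2) = (234 − 218)/√(24.7²/37 + 65.9²/36) = 1.366
Welch–Satterthwaite df ≈ 44.42
Two-sided p-value ≈ 0.1787
Since p ≈ 0.1787 > α = 0.025, fail to reject H0; the data do not provide sufficient evidence against H0.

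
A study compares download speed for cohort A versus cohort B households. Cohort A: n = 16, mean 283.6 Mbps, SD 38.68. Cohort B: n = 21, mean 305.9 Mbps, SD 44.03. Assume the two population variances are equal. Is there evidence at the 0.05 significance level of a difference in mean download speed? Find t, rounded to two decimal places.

-1.61

Let group 1 = cohort A, group 2 = cohort B. H0: μ_1 = μ_2; H1: μ_1 ≠ μ_2 (two-sample pooled-variance t-test, two-sided).
s_p² = [(16−1)·38.68² + (21−1)·44.03²]/(16+21−2) = 1749
t = (283.6 − 305.9)/√[1749·(1/16 + 1/21)] = -1.61
df = n₁ + n₂ − 2 = 35
Two-sided p-value ≈ 0.1171
Since p ≈ 0.1171 > α = 0.05, fail to reject H0; the evidence is not statistically significant.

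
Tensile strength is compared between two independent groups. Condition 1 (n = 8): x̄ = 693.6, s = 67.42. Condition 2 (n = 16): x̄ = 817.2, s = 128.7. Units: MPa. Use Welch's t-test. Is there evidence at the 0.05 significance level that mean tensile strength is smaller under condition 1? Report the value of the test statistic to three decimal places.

Let group 1 = condition 1, group 2 = condition 2. H0: μ_1 = μ_2; H1: μ_1 < μ_2 (Welch's two-sample t-test, left-tailed).
t = (x̄_1 − x̄_2)/√(s_1²/n_1 + s_2²/n_2) = (693.6 − 817.2)/√(67.42²/8 + 128.7²/16) = -3.087
Welch–Satterthwaite df ≈ 21.87
p-value = P(T ≤ -3.087) ≈ 0.0027
Since p ≈ 0.0027 < α = 0.05, reject H0; the data support H1.

-3.087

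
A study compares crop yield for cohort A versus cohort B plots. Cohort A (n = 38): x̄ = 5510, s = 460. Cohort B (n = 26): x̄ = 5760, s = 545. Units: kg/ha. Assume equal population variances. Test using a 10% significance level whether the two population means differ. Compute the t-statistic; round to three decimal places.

Let group 1 = cohort A, group 2 = cohort B. H0: μ_1 = μ_2; H1: μ_1 ≠ μ_2 (two-sample pooled-variance t-test, two-sided).
s_p² = [(38−1)·460² + (26−1)·545²]/(38+26−2) = 246046
t = (5510 − 5760)/√[246046·(1/38 + 1/26)] = -1.980
df = n₁ + n₂ − 2 = 62
Two-sided p-value ≈ 0.052
Since p ≈ 0.052 < α = 0.1, reject H0; the evidence is statistically significant.

-1.980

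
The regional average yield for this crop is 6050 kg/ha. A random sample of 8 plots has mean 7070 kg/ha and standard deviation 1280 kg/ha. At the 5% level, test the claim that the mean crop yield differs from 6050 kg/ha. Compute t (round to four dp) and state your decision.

t = 2.2539; fail to reject H0

H0: μ = 6050; H1: μ ≠ 6050 (one-sample t-test, two-sided).
t = (x̄ − μ₀)/(s/√n) = (7070 − 6050)/(1280/√8) = 2.2539
df = n − 1 = 7
Two-sided p-value ≈ 0.0589
Since p ≈ 0.0589 > α = 0.05, fail to reject H0; the data do not provide sufficient evidence against H0.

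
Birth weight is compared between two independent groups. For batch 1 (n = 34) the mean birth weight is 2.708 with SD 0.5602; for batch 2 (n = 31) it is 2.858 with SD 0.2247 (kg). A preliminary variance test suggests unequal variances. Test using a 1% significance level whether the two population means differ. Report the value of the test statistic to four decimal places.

Let group 1 = batch 1, group 2 = batch 2. H0: μ_1 = μ_2; H1: μ_1 ≠ μ_2 (Welch's two-sample t-test, two-sided).
t = (x̄_1 − x̄_2)/√(s_1²/n_1 + s_2²/n_2) = (2.708 − 2.858)/√(0.5602²/34 + 0.2247²/31) = -1.4395
Welch–Satterthwaite df ≈ 44.16
Two-sided p-value ≈ 0.1571
Since p ≈ 0.1571 > α = 0.01, fail to reject H0; the evidence is not statistically significant.

-1.4395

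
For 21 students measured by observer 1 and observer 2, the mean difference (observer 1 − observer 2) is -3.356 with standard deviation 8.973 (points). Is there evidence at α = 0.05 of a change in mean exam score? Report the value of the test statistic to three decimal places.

H0: μ_d = 0; H1: μ_d ≠ 0 (paired t-test on the differences, two-sided).
t = d̄/(s_d/√n) = -3.356/(8.973/√21) = -1.714
df = n − 1 = 20
Two-sided p-value ≈ 0.102
Since p ≈ 0.102 > α = 0.05, fail to reject H0; the evidence is not statistically significant.

-1.714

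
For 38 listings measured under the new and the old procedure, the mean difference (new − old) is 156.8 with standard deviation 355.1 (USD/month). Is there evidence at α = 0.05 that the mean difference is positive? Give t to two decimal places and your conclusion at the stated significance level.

H0: μ_d = 0; H1: μ_d > 0 (paired t-test on the differences, right-tailed).
t = d̄/(s_d/√n) = 156.8/(355.1/√38) = 2.72
df = n − 1 = 37
p-value = P(T ≥ 2.72) ≈ 0.005
Since p ≈ 0.005 < α = 0.05, reject H0; the evidence is statistically significant.

t = 2.72; reject H0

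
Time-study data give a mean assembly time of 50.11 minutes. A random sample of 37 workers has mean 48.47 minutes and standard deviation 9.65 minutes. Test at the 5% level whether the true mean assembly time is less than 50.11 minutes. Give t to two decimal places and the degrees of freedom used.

H0: μ = 50.11; H1: μ < 50.11 (one-sample t-test, left-tailed).
t = (x̄ − μ₀)/(s/√n) = (48.47 − 50.11)/(9.65/√37) = -1.03
df = n − 1 = 36
p-value = P(T ≤ -1.03) ≈ 0.1541
Since p ≈ 0.1541 > α = 0.05, fail to reject H0; the data do not provide sufficient evidence against H0.

t = -1.03, df = 36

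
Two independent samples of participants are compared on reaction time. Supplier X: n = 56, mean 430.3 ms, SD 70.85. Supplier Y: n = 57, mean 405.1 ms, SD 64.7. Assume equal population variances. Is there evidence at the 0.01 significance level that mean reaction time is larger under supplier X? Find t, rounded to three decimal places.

1.975

Let group 1 = supplier X, group 2 = supplier Y. H0: μ_1 = μ_2; H1: μ_1 > μ_2 (two-sample pooled-variance t-test, right-tailed).
s_p² = [(56−1)·70.85² + (57−1)·64.7²]/(56+57−2) = 4599.15
t = (430.3 − 405.1)/√[4599.15·(1/56 + 1/57)] = 1.975
df = n₁ + n₂ − 2 = 111
p-value = P(T ≥ 1.975) ≈ 0.025
Since p ≈ 0.025 > α = 0.01, fail to reject H0; the evidence is not statistically significant.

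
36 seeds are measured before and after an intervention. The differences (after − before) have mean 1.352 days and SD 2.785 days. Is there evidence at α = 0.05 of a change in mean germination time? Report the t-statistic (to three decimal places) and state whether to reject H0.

t = 2.913; reject H0

H0: μ_d = 0; H1: μ_d ≠ 0 (paired t-test on the differences, two-sided).
t = d̄/(s_d/√n) = 1.352/(2.785/√36) = 2.913
df = n − 1 = 35
Two-sided p-value ≈ 0.006
Since p ≈ 0.006 < α = 0.05, reject H0; the evidence is statistically significant.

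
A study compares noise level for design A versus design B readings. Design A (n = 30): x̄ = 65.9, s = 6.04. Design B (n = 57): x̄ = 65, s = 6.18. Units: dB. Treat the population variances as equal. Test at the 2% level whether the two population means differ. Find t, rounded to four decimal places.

0.6506

Let group 1 = design A, group 2 = design B. H0: μ_1 = μ_2; H1: μ_1 ≠ μ_2 (two-sample pooled-variance t-test, two-sided).
s_p² = [(30−1)·6.04² + (57−1)·6.18²]/(30+57−2) = 37.6087
t = (65.9 − 65)/√[37.6087·(1/30 + 1/57)] = 0.6506
df = n₁ + n₂ − 2 = 85
Two-sided p-value ≈ 0.517
Since p ≈ 0.517 > α = 0.02, fail to reject H0; the data do not provide sufficient evidence against H0.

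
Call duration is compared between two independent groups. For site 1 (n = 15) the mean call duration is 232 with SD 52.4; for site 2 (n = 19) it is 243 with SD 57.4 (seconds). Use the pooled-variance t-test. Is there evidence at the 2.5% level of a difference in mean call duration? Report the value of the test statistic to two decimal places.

-0.58

Let group 1 = site 1, group 2 = site 2. H0: μ_1 = μ_2; H1: μ_1 ≠ μ_2 (two-sample pooled-variance t-test, two-sided).
s_p² = [(15−1)·52.4² + (19−1)·57.4²]/(15+19−2) = 3054.57
t = (232 − 243)/√[3054.57·(1/15 + 1/19)] = -0.58
df = n₁ + n₂ − 2 = 32
Two-sided p-value ≈ 0.5685
Since p ≈ 0.5685 > α = 0.025, fail to reject H0; the data do not provide sufficient evidence against H0.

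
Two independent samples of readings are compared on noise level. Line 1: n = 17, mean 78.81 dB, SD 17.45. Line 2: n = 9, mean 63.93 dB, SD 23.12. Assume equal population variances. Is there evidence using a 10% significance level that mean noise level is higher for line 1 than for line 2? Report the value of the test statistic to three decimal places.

Let group 1 = line 1, group 2 = line 2. H0: μ_1 = μ_2; H1: μ_1 > μ_2 (two-sample pooled-variance t-test, right-tailed).
s_p² = [(17−1)·17.45² + (9−1)·23.12²]/(17+9−2) = 381.18
t = (78.81 − 63.93)/√[381.18·(1/17 + 1/9)] = 1.849
df = n₁ + n₂ − 2 = 24
p-value = P(T ≥ 1.849) ≈ 0.0384
Since p ≈ 0.0384 < α = 0.1, reject H0; the evidence is statistically significant.

1.849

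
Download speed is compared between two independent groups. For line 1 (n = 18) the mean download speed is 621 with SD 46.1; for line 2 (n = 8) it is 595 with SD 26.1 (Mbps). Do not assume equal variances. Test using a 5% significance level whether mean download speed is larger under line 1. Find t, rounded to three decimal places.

1.824

Let group 1 = line 1, group 2 = line 2. H0: μ_1 = μ_2; H1: μ_1 > μ_2 (Welch's two-sample t-test, right-tailed).
t = (x̄_1 − x̄_2)/√(s_1²/n_1 + s_2²/n_2) = (621 − 595)/√(46.1²/18 + 26.1²/8) = 1.824
Welch–Satterthwaite df ≈ 22.25
p-value = P(T ≥ 1.824) ≈ 0.041
Since p ≈ 0.041 < α = 0.05, reject H0; the evidence is statistically significant.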